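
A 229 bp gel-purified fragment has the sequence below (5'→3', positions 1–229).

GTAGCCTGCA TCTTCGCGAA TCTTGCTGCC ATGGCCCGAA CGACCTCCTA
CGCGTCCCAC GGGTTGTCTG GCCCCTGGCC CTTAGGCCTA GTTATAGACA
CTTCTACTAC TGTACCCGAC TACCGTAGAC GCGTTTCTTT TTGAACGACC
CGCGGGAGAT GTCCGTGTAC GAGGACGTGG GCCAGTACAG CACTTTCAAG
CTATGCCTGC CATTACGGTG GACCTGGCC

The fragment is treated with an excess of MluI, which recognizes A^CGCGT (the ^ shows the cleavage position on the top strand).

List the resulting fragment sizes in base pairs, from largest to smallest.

100, 79, 50 bp

MluI sites (ACGCGT) start at positions 50, 129.
MluI cuts after the first base of each site, so after positions 50, 129.
Linear molecule, 2 cuts → 3 fragments:
  1–50 → 50 bp
  51–129 → 79 bp
  130–229 → 100 bp
Sorted largest to smallest: 100, 79, 50 bp.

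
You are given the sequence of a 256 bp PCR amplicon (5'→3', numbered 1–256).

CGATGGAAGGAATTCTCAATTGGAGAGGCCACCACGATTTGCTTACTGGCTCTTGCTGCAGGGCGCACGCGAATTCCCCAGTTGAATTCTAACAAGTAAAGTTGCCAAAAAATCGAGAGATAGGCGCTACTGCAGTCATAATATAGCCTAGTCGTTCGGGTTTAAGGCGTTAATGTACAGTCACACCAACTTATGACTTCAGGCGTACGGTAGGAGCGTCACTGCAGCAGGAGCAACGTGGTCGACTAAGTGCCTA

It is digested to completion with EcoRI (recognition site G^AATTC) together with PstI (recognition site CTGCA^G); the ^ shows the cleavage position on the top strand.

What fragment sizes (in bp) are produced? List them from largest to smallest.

EcoRI sites (GAATTC) start at positions 10, 71, 84.
EcoRI cuts after the first base of each site, so after positions 10, 71, 84.
PstI sites (CTGCAG) start at positions 56, 130, 222.
PstI cuts after base 5 of each site (before the last base), so after positions 60, 134, 226.
Combined cut positions: 10, 60, 71, 84, 134, 226.
Linear molecule, 6 cuts → 7 fragments:
  1–10 → 10 bp
  11–60 → 50 bp
  61–71 → 11 bp
  72–84 → 13 bp
  85–134 → 50 bp
  135–226 → 92 bp
  227–256 → 30 bp
Sorted largest to smallest: 92, 50, 50, 30, 13, 11, 10 bp.

92, 50, 50, 30, 13, 11, 10 bp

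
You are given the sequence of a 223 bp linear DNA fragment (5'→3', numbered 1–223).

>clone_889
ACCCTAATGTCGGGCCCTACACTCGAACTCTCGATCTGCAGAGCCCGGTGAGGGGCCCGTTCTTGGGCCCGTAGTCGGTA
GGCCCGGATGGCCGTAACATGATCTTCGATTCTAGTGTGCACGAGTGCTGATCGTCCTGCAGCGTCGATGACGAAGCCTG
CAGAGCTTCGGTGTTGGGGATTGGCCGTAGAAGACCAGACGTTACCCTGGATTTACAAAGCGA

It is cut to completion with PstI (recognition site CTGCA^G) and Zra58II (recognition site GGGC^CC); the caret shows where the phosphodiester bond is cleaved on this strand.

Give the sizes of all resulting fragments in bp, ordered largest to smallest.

73, 61, 25, 21, 16, 15, 12 bp

PstI sites (CTGCAG) start at positions 36, 137, 158.
PstI cuts after base 5 of each site (before the last base), so after positions 40, 141, 162.
Zra58II sites (GGGCCC) start at positions 12, 53, 65.
Zra58II cuts after base 4 of each site, so after positions 15, 56, 68.
Combined cut positions: 15, 40, 56, 68, 141, 162.
Linear molecule, 6 cuts → 7 fragments:
  1–15 → 15 bp
  16–40 → 25 bp
  41–56 → 16 bp
  57–68 → 12 bp
  69–141 → 73 bp
  142–162 → 21 bp
  163–223 → 61 bp
Sorted largest to smallest: 73, 61, 25, 21, 16, 15, 12 bp.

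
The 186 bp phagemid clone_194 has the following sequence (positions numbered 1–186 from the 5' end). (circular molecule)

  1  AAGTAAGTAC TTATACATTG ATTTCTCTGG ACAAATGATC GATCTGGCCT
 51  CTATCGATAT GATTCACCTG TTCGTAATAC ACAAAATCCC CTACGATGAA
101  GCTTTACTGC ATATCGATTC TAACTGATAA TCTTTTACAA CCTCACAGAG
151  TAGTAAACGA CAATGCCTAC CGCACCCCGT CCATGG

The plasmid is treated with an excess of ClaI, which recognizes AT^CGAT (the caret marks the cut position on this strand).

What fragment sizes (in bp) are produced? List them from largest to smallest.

ClaI sites (ATCGAT) start at positions 38, 53, 113.
ClaI cuts after base 2 of each site, so after positions 39, 54, 114.
Circular molecule, 3 cuts → 3 fragments:
  40–54 → 15 bp
  55–114 → 60 bp
  115–186 then 1–39 → 72 + 39 = 111 bp
Sorted largest to smallest: 111, 60, 15 bp.

111, 60, 15 bp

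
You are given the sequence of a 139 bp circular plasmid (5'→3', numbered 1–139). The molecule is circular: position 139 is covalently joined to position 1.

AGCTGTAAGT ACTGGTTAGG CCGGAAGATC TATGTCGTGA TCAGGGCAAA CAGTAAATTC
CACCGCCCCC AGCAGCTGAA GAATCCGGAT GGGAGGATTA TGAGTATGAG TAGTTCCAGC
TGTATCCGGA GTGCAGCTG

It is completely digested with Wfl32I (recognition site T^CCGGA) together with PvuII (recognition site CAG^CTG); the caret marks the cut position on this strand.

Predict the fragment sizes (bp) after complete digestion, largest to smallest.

78, 35, 11, 9, 6 bp

Wfl32I sites (TCCGGA) start at positions 84, 125.
Wfl32I cuts after the first base of each site, so after positions 84, 125.
PvuII sites (CAGCTG) start at positions 73, 117, 134.
PvuII cuts after base 3 of each site, so after positions 75, 119, 136.
Combined cut positions: 75, 84, 119, 125, 136.
Circular molecule, 5 cuts → 5 fragments:
  76–84 → 9 bp
  85–119 → 35 bp
  120–125 → 6 bp
  126–136 → 11 bp
  137–139 then 1–75 → 3 + 75 = 78 bp
Sorted largest to smallest: 78, 35, 11, 9, 6 bp.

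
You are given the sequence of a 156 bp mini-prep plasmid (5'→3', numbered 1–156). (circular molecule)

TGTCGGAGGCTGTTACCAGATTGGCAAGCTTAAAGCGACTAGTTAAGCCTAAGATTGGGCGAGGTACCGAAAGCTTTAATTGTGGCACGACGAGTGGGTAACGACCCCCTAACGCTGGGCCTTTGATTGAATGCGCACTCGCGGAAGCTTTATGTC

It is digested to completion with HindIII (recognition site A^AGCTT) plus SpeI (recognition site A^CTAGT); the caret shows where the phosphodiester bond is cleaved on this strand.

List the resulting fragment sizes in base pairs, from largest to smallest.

74, 37, 33, 12 bp

HindIII sites (AAGCTT) start at positions 26, 71, 145.
HindIII cuts after the first base of each site, so after positions 26, 71, 145.
The SpeI site (ACTAGT) starts at position 38.
SpeI cuts after the first base of each site, so after position 38.
Combined cut positions: 26, 38, 71, 145.
Circular molecule, 4 cuts → 4 fragments:
  27–38 → 12 bp
  39–71 → 33 bp
  72–145 → 74 bp
  146–156 then 1–26 → 11 + 26 = 37 bp
Sorted largest to smallest: 74, 37, 33, 12 bp.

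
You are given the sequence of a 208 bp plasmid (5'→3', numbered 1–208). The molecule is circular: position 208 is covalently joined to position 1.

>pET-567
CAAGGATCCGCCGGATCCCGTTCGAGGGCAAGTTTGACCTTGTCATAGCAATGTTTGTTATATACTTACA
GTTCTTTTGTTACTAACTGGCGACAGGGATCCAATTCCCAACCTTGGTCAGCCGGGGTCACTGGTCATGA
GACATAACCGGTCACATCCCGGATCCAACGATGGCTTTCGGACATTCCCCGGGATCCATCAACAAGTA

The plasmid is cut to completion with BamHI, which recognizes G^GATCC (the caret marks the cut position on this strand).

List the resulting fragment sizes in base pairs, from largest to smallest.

84, 64, 31, 20, 9 bp

BamHI sites (GGATCC) start at positions 4, 13, 97, 161, 192.
BamHI cuts after the first base of each site, so after positions 4, 13, 97, 161, 192.
Circular molecule, 5 cuts → 5 fragments:
  5–13 → 9 bp
  14–97 → 84 bp
  98–161 → 64 bp
  162–192 → 31 bp
  193–208 then 1–4 → 16 + 4 = 20 bp
Sorted largest to smallest: 84, 64, 31, 20, 9 bp.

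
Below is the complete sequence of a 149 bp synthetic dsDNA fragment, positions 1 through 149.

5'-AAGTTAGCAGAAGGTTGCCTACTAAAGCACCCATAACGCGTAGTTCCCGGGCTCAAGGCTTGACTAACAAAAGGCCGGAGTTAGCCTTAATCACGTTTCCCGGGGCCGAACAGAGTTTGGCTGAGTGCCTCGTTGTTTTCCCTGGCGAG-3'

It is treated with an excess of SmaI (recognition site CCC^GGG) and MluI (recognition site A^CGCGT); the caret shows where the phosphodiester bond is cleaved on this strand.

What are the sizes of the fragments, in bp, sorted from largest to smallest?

53, 48, 36, 12 bp

SmaI sites (CCCGGG) start at positions 46, 99.
SmaI cuts after base 3 of each site, so after positions 48, 101.
The MluI site (ACGCGT) starts at position 36.
MluI cuts after the first base of each site, so after position 36.
Combined cut positions: 36, 48, 101.
Linear molecule, 3 cuts → 4 fragments:
  1–36 → 36 bp
  37–48 → 12 bp
  49–101 → 53 bp
  102–149 → 48 bp
Sorted largest to smallest: 53, 48, 36, 12 bp.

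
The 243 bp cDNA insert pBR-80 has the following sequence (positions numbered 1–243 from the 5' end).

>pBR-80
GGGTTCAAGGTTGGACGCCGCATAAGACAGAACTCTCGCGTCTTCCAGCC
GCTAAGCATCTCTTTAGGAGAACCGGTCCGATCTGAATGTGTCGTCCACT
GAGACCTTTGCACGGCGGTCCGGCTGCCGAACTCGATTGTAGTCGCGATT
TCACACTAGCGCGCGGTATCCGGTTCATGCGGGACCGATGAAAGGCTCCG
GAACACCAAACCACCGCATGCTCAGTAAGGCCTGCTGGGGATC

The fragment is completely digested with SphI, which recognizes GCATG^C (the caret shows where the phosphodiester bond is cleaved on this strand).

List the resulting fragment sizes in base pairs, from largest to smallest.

220, 23 bp

The SphI site (GCATGC) starts at position 216.
SphI cuts after base 5 of each site (before the last base), so after position 220.
Linear molecule, 1 cut → 2 fragments:
  1–220 → 220 bp
  221–243 → 23 bp
Sorted largest to smallest: 220, 23 bp.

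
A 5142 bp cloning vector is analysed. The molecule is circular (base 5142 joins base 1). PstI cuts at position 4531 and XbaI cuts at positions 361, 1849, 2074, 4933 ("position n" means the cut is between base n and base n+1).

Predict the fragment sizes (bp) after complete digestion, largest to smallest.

2457, 1488, 570, 402, 225 bp

Combined cut positions (sorted): 361, 1849, 2074, 4531, 4933.
Circular molecule, 5 cuts → 5 fragments:
  1849 − 361 = 1488 bp
  2074 − 1849 = 225 bp
  4531 − 2074 = 2457 bp
  4933 − 4531 = 402 bp
  wrap: 5142 − 4933 + 361 = 570 bp
Sorted largest to smallest: 2457, 1488, 570, 402, 225 bp.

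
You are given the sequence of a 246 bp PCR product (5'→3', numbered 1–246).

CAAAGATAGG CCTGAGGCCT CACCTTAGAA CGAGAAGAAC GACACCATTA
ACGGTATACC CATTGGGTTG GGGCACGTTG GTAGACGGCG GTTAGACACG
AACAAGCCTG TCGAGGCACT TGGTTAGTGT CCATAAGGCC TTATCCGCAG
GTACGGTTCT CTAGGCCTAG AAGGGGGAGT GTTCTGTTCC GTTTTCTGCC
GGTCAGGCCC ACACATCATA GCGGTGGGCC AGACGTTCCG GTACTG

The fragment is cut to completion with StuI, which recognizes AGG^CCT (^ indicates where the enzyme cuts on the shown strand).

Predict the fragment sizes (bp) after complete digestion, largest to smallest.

StuI sites (AGGCCT) start at positions 8, 15, 136, 163.
StuI cuts after base 3 of each site, so after positions 10, 17, 138, 165.
Linear molecule, 4 cuts → 5 fragments:
  1–10 → 10 bp
  11–17 → 7 bp
  18–138 → 121 bp
  139–165 → 27 bp
  166–246 → 81 bp
Sorted largest to smallest: 121, 81, 27, 10, 7 bp.

121, 81, 27, 10, 7 bp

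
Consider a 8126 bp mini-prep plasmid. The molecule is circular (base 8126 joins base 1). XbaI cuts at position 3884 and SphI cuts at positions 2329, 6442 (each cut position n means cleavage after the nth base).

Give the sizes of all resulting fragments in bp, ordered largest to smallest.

Combined cut positions (sorted): 2329, 3884, 6442.
Circular molecule, 3 cuts → 3 fragments:
  3884 − 2329 = 1555 bp
  6442 − 3884 = 2558 bp
  wrap: 8126 − 6442 + 2329 = 4013 bp
Sorted largest to smallest: 4013, 2558, 1555 bp.

4013, 2558, 1555 bp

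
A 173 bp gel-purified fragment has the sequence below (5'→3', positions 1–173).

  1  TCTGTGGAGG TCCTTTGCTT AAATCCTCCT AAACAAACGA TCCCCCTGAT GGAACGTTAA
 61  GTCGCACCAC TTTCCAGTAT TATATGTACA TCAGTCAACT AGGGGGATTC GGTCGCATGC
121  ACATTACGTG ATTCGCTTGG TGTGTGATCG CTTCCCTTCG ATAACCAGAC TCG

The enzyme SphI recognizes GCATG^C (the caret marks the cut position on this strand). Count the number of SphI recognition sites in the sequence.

GCATGC occurs starting at position 115.
SphI cuts at 1 site.

1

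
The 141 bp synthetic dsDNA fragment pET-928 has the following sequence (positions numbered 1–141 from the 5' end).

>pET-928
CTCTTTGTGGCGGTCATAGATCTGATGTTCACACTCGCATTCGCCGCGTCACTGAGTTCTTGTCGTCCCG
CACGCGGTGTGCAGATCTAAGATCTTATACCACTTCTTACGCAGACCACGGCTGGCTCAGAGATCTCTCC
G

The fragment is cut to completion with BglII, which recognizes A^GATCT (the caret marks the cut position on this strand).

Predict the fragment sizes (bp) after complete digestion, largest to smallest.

BglII sites (AGATCT) start at positions 18, 83, 90, 131.
BglII cuts after the first base of each site, so after positions 18, 83, 90, 131.
Linear molecule, 4 cuts → 5 fragments:
  1–18 → 18 bp
  19–83 → 65 bp
  84–90 → 7 bp
  91–131 → 41 bp
  132–141 → 10 bp
Sorted largest to smallest: 65, 41, 18, 10, 7 bp.

65, 41, 18, 10, 7 bp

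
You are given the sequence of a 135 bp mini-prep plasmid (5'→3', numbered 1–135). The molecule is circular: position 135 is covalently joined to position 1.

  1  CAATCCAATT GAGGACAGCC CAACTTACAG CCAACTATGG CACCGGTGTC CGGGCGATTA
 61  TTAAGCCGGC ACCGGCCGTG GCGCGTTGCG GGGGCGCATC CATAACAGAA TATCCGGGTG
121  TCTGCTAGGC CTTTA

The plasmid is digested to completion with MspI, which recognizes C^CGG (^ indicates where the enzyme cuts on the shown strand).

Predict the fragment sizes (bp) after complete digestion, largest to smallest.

MspI sites (CCGG) start at positions 43, 50, 66, 72, 114.
MspI cuts after the first base of each site, so after positions 43, 50, 66, 72, 114.
Circular molecule, 5 cuts → 5 fragments:
  44–50 → 7 bp
  51–66 → 16 bp
  67–72 → 6 bp
  73–114 → 42 bp
  115–135 then 1–43 → 21 + 43 = 64 bp
Sorted largest to smallest: 64, 42, 16, 7, 6 bp.

64, 42, 16, 7, 6 bp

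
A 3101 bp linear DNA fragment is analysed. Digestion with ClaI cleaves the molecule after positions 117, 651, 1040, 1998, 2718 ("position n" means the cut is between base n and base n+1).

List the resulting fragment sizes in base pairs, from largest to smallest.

958, 720, 534, 389, 383, 117 bp

Linear molecule, 5 cuts → 6 fragments:
  117 − 0 = 117 bp
  651 − 117 = 534 bp
  1040 − 651 = 389 bp
  1998 − 1040 = 958 bp
  2718 − 1998 = 720 bp
  3101 − 2718 = 383 bp
Sorted largest to smallest: 958, 720, 534, 389, 383, 117 bp.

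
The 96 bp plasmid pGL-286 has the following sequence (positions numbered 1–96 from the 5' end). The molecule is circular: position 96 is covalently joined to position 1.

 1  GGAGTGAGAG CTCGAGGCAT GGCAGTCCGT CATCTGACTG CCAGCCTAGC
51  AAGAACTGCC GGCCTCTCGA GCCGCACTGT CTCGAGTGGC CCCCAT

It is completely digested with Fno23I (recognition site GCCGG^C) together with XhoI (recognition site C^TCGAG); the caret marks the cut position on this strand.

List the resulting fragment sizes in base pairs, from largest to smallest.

51, 26, 15, 4 bp

The Fno23I site (GCCGGC) starts at position 58.
Fno23I cuts after base 5 of each site (before the last base), so after position 62.
XhoI sites (CTCGAG) start at positions 11, 66, 81.
XhoI cuts after the first base of each site, so after positions 11, 66, 81.
Combined cut positions: 11, 62, 66, 81.
Circular molecule, 4 cuts → 4 fragments:
  12–62 → 51 bp
  63–66 → 4 bp
  67–81 → 15 bp
  82–96 then 1–11 → 15 + 11 = 26 bp
Sorted largest to smallest: 51, 26, 15, 4 bp.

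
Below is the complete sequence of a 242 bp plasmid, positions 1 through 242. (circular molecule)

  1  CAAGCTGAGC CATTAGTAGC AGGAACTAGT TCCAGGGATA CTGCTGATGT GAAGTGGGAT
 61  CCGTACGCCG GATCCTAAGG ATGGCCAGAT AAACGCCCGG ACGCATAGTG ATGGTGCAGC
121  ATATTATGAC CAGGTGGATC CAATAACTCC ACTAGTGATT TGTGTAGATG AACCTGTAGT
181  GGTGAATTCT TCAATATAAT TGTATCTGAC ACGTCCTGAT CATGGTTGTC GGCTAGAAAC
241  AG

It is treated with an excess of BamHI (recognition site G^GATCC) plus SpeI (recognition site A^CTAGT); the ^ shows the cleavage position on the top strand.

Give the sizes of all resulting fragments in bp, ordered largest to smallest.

BamHI sites (GGATCC) start at positions 57, 70, 136.
BamHI cuts after the first base of each site, so after positions 57, 70, 136.
SpeI sites (ACTAGT) start at positions 25, 151.
SpeI cuts after the first base of each site, so after positions 25, 151.
Combined cut positions: 25, 57, 70, 136, 151.
Circular molecule, 5 cuts → 5 fragments:
  26–57 → 32 bp
  58–70 → 13 bp
  71–136 → 66 bp
  137–151 → 15 bp
  152–242 then 1–25 → 91 + 25 = 116 bp
Sorted largest to smallest: 116, 66, 32, 15, 13 bp.

116, 66, 32, 15, 13 bp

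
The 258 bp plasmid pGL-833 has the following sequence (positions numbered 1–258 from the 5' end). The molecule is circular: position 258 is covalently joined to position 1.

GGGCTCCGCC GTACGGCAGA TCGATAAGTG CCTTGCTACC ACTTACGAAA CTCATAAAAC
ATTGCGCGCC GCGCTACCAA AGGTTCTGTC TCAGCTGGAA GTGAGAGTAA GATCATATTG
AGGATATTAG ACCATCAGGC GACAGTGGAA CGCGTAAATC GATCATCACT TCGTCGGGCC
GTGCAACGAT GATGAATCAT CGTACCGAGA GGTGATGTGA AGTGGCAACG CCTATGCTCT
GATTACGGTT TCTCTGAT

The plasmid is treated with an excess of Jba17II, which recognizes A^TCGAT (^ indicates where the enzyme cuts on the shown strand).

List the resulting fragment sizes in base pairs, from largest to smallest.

138, 120 bp

Jba17II sites (ATCGAT) start at positions 20, 158.
Jba17II cuts after the first base of each site, so after positions 20, 158.
Circular molecule, 2 cuts → 2 fragments:
  21–158 → 138 bp
  159–258 then 1–20 → 100 + 20 = 120 bp
Sorted largest to smallest: 138, 120 bp.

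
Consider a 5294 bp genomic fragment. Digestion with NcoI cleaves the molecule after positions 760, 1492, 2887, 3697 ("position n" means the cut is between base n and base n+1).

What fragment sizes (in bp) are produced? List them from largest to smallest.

1597, 1395, 810, 760, 732 bp

Linear molecule, 4 cuts → 5 fragments:
  760 − 0 = 760 bp
  1492 − 760 = 732 bp
  2887 − 1492 = 1395 bp
  3697 − 2887 = 810 bp
  5294 − 3697 = 1597 bp
Sorted largest to smallest: 1597, 1395, 810, 760, 732 bp.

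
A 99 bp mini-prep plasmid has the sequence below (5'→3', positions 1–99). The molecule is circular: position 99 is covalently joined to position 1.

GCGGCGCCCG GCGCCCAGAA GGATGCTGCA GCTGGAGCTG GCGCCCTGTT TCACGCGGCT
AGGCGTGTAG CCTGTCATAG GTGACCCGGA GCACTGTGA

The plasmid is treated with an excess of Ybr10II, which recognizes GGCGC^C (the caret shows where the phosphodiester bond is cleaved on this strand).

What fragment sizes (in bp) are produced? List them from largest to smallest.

Ybr10II sites (GGCGCC) start at positions 3, 10, 40.
Ybr10II cuts after base 5 of each site (before the last base), so after positions 7, 14, 44.
Circular molecule, 3 cuts → 3 fragments:
  8–14 → 7 bp
  15–44 → 30 bp
  45–99 then 1–7 → 55 + 7 = 62 bp
Sorted largest to smallest: 62, 30, 7 bp.

62, 30, 7 bp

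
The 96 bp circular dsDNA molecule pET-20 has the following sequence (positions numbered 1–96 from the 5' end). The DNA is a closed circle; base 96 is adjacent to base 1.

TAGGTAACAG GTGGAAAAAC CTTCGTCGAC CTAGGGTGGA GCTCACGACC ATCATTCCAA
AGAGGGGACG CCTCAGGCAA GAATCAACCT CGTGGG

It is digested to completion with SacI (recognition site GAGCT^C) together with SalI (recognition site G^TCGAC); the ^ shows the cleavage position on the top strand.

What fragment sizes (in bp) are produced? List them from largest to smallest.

The SacI site (GAGCTC) starts at position 39.
SacI cuts after base 5 of each site (before the last base), so after position 43.
The SalI site (GTCGAC) starts at position 25.
SalI cuts after the first base of each site, so after position 25.
Combined cut positions: 25, 43.
Circular molecule, 2 cuts → 2 fragments:
  26–43 → 18 bp
  44–96 then 1–25 → 53 + 25 = 78 bp
Sorted largest to smallest: 78, 18 bp.

78, 18 bp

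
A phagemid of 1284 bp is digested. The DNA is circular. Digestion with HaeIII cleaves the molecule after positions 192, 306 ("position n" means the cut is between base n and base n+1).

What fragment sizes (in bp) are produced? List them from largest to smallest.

Circular molecule, 2 cuts → 2 fragments:
  306 − 192 = 114 bp
  wrap: 1284 − 306 + 192 = 1170 bp
Sorted largest to smallest: 1170, 114 bp.

1170, 114 bp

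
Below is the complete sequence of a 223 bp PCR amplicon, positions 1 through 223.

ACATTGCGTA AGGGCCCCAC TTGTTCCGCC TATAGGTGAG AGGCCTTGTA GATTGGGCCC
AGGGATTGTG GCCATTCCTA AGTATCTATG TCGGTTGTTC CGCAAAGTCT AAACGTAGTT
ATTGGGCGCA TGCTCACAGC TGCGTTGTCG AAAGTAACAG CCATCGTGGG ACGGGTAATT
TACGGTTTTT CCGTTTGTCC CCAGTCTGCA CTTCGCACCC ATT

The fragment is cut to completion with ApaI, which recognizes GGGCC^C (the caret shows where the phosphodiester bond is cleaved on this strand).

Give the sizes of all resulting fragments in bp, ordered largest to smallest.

ApaI sites (GGGCCC) start at positions 12, 55.
ApaI cuts after base 5 of each site (before the last base), so after positions 16, 59.
Linear molecule, 2 cuts → 3 fragments:
  1–16 → 16 bp
  17–59 → 43 bp
  60–223 → 164 bp
Sorted largest to smallest: 164, 43, 16 bp.

164, 43, 16 bp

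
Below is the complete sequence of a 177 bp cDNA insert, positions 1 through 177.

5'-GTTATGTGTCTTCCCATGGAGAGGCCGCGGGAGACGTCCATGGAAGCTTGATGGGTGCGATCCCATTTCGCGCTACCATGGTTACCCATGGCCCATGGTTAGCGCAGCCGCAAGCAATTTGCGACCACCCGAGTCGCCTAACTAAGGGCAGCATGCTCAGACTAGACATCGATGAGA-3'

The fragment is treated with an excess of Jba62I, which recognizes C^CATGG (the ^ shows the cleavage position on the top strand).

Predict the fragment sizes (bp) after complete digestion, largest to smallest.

Jba62I sites (CCATGG) start at positions 14, 38, 76, 86, 93.
Jba62I cuts after the first base of each site, so after positions 14, 38, 76, 86, 93.
Linear molecule, 5 cuts → 6 fragments:
  1–14 → 14 bp
  15–38 → 24 bp
  39–76 → 38 bp
  77–86 → 10 bp
  87–93 → 7 bp
  94–177 → 84 bp
Sorted largest to smallest: 84, 38, 24, 14, 10, 7 bp.

84, 38, 24, 14, 10, 7 bp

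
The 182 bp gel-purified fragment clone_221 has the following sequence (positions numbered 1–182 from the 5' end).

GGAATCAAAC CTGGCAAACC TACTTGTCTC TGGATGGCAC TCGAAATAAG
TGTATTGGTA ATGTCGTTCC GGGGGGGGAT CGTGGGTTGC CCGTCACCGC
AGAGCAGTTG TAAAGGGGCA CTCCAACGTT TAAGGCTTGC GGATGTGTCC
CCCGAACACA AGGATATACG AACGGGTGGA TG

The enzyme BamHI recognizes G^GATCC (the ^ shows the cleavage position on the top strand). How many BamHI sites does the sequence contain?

0

No occurrence of GGATCC is present in the sequence.
BamHI does not cut: 0 sites.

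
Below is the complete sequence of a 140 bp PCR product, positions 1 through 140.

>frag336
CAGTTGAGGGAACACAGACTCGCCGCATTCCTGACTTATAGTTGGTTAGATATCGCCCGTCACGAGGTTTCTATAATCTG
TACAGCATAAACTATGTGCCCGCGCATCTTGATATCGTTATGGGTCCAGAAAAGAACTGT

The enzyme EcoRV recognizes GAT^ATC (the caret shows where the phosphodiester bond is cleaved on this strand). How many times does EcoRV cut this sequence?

2

GATATC occurs starting at positions 49, 111.
EcoRV cuts at 2 sites.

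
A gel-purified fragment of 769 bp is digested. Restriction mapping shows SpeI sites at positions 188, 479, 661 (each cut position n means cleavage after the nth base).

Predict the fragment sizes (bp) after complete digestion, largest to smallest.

Linear molecule, 3 cuts → 4 fragments:
  188 − 0 = 188 bp
  479 − 188 = 291 bp
  661 − 479 = 182 bp
  769 − 661 = 108 bp
Sorted largest to smallest: 291, 188, 182, 108 bp.

291, 188, 182, 108 bp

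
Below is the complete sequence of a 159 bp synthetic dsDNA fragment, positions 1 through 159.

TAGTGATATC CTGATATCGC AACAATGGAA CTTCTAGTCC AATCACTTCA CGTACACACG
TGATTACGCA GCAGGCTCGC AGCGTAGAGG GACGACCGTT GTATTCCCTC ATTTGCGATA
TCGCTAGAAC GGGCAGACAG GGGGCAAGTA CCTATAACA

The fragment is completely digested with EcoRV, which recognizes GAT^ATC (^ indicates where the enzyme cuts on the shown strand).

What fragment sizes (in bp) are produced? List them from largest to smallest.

EcoRV sites (GATATC) start at positions 5, 13, 117.
EcoRV cuts after base 3 of each site, so after positions 7, 15, 119.
Linear molecule, 3 cuts → 4 fragments:
  1–7 → 7 bp
  8–15 → 8 bp
  16–119 → 104 bp
  120–159 → 40 bp
Sorted largest to smallest: 104, 40, 8, 7 bp.

104, 40, 8, 7 bp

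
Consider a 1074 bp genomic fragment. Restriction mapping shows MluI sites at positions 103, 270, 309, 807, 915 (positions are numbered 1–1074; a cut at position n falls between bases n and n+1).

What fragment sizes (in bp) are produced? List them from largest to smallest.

Linear molecule, 5 cuts → 6 fragments:
  103 − 0 = 103 bp
  270 − 103 = 167 bp
  309 − 270 = 39 bp
  807 − 309 = 498 bp
  915 − 807 = 108 bp
  1074 − 915 = 159 bp
Sorted largest to smallest: 498, 167, 159, 108, 103, 39 bp.

498, 167, 159, 108, 103, 39 bp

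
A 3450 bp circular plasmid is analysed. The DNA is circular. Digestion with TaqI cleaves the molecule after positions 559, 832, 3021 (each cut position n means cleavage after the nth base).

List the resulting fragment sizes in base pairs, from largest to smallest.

Circular molecule, 3 cuts → 3 fragments:
  832 − 559 = 273 bp
  3021 − 832 = 2189 bp
  wrap: 3450 − 3021 + 559 = 988 bp
Sorted largest to smallest: 2189, 988, 273 bp.

2189, 988, 273 bp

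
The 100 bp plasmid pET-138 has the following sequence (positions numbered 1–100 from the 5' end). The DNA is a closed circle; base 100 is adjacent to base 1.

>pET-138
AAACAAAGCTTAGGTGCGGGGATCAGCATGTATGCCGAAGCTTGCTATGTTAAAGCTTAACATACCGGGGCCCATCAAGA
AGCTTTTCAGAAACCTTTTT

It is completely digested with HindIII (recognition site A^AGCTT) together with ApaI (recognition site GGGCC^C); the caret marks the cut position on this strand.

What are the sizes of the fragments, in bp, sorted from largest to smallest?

HindIII sites (AAGCTT) start at positions 6, 38, 53, 80.
HindIII cuts after the first base of each site, so after positions 6, 38, 53, 80.
The ApaI site (GGGCCC) starts at position 68.
ApaI cuts after base 5 of each site (before the last base), so after position 72.
Combined cut positions: 6, 38, 53, 72, 80.
Circular molecule, 5 cuts → 5 fragments:
  7–38 → 32 bp
  39–53 → 15 bp
  54–72 → 19 bp
  73–80 → 8 bp
  81–100 then 1–6 → 20 + 6 = 26 bp
Sorted largest to smallest: 32, 26, 19, 15, 8 bp.

32, 26, 19, 15, 8 bp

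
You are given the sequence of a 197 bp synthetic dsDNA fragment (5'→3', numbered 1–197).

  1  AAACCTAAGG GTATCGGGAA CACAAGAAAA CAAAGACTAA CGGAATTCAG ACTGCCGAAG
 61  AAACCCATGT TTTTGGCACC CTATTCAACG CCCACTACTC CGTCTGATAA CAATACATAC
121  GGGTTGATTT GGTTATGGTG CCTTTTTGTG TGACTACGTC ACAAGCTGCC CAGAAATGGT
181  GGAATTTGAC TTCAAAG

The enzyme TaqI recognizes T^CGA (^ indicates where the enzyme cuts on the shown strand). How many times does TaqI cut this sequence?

0

No occurrence of TCGA is present in the sequence.
TaqI does not cut: 0 sites.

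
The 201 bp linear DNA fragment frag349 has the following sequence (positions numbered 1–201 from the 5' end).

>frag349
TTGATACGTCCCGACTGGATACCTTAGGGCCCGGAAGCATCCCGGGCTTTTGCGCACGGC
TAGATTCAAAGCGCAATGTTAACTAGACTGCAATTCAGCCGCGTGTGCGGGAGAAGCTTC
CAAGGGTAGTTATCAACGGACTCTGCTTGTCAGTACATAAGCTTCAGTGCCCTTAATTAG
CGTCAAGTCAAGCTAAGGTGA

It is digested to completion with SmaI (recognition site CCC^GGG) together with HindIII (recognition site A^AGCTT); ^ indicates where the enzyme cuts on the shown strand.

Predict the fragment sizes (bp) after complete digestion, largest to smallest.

The SmaI site (CCCGGG) starts at position 41.
SmaI cuts after base 3 of each site, so after position 43.
HindIII sites (AAGCTT) start at positions 114, 159.
HindIII cuts after the first base of each site, so after positions 114, 159.
Combined cut positions: 43, 114, 159.
Linear molecule, 3 cuts → 4 fragments:
  1–43 → 43 bp
  44–114 → 71 bp
  115–159 → 45 bp
  160–201 → 42 bp
Sorted largest to smallest: 71, 45, 43, 42 bp.

71, 45, 43, 42 bp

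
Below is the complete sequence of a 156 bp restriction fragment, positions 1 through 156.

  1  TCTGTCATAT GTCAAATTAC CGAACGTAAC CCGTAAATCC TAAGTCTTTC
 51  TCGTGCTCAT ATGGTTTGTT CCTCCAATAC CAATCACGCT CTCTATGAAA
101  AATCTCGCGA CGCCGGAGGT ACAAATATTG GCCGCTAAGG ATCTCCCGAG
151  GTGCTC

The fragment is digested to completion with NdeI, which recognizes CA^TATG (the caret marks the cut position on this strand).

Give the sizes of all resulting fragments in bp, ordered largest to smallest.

97, 52, 7 bp

NdeI sites (CATATG) start at positions 6, 58.
NdeI cuts after base 2 of each site, so after positions 7, 59.
Linear molecule, 2 cuts → 3 fragments:
  1–7 → 7 bp
  8–59 → 52 bp
  60–156 → 97 bp
Sorted largest to smallest: 97, 52, 7 bp.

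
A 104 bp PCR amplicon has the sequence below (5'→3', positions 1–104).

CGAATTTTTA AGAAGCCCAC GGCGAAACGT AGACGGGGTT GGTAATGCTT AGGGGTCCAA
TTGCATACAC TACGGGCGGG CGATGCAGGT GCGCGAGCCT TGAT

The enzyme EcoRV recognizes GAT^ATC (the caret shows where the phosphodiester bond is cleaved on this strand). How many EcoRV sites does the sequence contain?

No occurrence of GATATC is present in the sequence.
EcoRV does not cut: 0 sites.

0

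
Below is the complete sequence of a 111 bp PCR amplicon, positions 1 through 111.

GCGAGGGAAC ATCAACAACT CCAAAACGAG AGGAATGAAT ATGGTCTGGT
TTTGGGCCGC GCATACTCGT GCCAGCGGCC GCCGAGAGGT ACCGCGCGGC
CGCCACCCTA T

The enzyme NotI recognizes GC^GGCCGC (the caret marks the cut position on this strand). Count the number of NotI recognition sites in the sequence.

GCGGCCGC occurs starting at positions 75, 96.
NotI cuts at 2 sites.

2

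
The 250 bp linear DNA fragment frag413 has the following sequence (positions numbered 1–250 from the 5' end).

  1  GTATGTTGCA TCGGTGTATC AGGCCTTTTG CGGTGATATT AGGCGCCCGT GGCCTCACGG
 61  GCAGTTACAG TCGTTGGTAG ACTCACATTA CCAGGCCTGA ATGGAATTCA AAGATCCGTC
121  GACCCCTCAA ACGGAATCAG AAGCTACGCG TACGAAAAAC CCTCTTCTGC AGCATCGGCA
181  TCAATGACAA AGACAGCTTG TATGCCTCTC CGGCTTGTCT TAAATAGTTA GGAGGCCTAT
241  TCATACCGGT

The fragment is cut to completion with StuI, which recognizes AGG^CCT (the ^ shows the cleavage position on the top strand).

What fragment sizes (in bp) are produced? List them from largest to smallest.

140, 72, 23, 15 bp

StuI sites (AGGCCT) start at positions 21, 93, 233.
StuI cuts after base 3 of each site, so after positions 23, 95, 235.
Linear molecule, 3 cuts → 4 fragments:
  1–23 → 23 bp
  24–95 → 72 bp
  96–235 → 140 bp
  236–250 → 15 bp
Sorted largest to smallest: 140, 72, 23, 15 bp.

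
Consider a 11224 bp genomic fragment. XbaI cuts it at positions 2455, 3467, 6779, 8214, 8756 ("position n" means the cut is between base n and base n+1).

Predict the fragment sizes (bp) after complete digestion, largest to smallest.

Linear molecule, 5 cuts → 6 fragments:
  2455 − 0 = 2455 bp
  3467 − 2455 = 1012 bp
  6779 − 3467 = 3312 bp
  8214 − 6779 = 1435 bp
  8756 − 8214 = 542 bp
  11224 − 8756 = 2468 bp
Sorted largest to smallest: 3312, 2468, 2455, 1435, 1012, 542 bp.

3312, 2468, 2455, 1435, 1012, 542 bp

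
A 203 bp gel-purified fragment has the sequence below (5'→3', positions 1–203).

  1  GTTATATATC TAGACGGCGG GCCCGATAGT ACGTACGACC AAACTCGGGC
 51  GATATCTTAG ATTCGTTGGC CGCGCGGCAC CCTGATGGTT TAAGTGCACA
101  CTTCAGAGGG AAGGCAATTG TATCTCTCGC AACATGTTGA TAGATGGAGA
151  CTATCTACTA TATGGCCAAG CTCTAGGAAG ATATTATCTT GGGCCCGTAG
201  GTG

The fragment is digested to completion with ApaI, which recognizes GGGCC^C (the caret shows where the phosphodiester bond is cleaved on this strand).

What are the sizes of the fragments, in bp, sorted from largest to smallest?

ApaI sites (GGGCCC) start at positions 19, 191.
ApaI cuts after base 5 of each site (before the last base), so after positions 23, 195.
Linear molecule, 2 cuts → 3 fragments:
  1–23 → 23 bp
  24–195 → 172 bp
  196–203 → 8 bp
Sorted largest to smallest: 172, 23, 8 bp.

172, 23, 8 bp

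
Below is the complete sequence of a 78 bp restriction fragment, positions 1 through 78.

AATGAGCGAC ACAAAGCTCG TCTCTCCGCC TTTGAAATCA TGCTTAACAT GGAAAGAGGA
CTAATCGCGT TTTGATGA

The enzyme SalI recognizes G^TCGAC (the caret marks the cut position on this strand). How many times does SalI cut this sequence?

No occurrence of GTCGAC is present in the sequence.
SalI does not cut: 0 sites.

0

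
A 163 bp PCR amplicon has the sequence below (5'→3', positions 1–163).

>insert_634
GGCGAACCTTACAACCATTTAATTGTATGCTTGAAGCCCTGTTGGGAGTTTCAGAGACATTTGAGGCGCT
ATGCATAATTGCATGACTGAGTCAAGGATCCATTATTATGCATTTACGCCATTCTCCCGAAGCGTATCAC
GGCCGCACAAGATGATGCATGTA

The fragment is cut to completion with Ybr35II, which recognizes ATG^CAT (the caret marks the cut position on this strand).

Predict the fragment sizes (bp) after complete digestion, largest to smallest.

Ybr35II sites (ATGCAT) start at positions 71, 108, 155.
Ybr35II cuts after base 3 of each site, so after positions 73, 110, 157.
Linear molecule, 3 cuts → 4 fragments:
  1–73 → 73 bp
  74–110 → 37 bp
  111–157 → 47 bp
  158–163 → 6 bp
Sorted largest to smallest: 73, 47, 37, 6 bp.

73, 47, 37, 6 bp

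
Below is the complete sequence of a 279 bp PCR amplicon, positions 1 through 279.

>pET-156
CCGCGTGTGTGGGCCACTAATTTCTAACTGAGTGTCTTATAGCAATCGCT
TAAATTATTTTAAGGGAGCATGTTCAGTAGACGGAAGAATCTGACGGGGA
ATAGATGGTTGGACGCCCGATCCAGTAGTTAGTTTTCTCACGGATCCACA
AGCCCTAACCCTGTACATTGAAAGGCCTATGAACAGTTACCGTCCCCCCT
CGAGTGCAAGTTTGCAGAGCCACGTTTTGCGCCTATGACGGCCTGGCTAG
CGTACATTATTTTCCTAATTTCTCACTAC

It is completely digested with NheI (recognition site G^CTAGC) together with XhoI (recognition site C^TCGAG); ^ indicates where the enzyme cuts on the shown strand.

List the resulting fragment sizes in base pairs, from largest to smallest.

199, 47, 33 bp

The NheI site (GCTAGC) starts at position 246.
NheI cuts after the first base of each site, so after position 246.
The XhoI site (CTCGAG) starts at position 199.
XhoI cuts after the first base of each site, so after position 199.
Combined cut positions: 199, 246.
Linear molecule, 2 cuts → 3 fragments:
  1–199 → 199 bp
  200–246 → 47 bp
  247–279 → 33 bp
Sorted largest to smallest: 199, 47, 33 bp.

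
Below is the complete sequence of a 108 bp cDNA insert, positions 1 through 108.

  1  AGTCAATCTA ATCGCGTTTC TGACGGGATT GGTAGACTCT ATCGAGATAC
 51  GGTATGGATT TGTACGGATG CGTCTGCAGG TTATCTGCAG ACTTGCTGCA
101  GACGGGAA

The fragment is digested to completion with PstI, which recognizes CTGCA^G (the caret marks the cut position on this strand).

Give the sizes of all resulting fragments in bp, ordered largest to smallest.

78, 11, 11, 8 bp

PstI sites (CTGCAG) start at positions 74, 85, 96.
PstI cuts after base 5 of each site (before the last base), so after positions 78, 89, 100.
Linear molecule, 3 cuts → 4 fragments:
  1–78 → 78 bp
  79–89 → 11 bp
  90–100 → 11 bp
  101–108 → 8 bp
Sorted largest to smallest: 78, 11, 11, 8 bp.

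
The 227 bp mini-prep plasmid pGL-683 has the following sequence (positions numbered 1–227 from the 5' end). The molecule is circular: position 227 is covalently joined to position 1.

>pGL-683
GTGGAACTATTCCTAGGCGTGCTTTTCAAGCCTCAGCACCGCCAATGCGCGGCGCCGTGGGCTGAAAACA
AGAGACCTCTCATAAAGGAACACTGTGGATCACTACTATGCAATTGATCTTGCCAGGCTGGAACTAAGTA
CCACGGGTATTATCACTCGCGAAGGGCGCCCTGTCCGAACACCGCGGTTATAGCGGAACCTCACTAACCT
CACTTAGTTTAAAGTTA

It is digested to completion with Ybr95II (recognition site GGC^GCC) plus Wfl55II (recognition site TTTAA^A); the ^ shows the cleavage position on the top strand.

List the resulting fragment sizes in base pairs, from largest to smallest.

114, 58, 55 bp

Ybr95II sites (GGCGCC) start at positions 51, 165.
Ybr95II cuts after base 3 of each site, so after positions 53, 167.
The Wfl55II site (TTTAAA) starts at position 218.
Wfl55II cuts after base 5 of each site (before the last base), so after position 222.
Combined cut positions: 53, 167, 222.
Circular molecule, 3 cuts → 3 fragments:
  54–167 → 114 bp
  168–222 → 55 bp
  223–227 then 1–53 → 5 + 53 = 58 bp
Sorted largest to smallest: 114, 58, 55 bp.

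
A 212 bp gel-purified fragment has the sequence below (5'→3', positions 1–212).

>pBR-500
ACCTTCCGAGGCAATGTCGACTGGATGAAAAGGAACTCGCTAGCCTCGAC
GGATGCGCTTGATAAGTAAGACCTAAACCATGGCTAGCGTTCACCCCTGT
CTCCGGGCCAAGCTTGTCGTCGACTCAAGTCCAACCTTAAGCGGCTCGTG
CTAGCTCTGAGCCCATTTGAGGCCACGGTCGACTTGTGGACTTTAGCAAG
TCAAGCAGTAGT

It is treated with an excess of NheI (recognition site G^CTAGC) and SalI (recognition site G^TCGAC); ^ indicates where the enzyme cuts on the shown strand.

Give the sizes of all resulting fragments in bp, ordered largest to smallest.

NheI sites (GCTAGC) start at positions 39, 83, 150.
NheI cuts after the first base of each site, so after positions 39, 83, 150.
SalI sites (GTCGAC) start at positions 16, 119, 178.
SalI cuts after the first base of each site, so after positions 16, 119, 178.
Combined cut positions: 16, 39, 83, 119, 150, 178.
Linear molecule, 6 cuts → 7 fragments:
  1–16 → 16 bp
  17–39 → 23 bp
  40–83 → 44 bp
  84–119 → 36 bp
  120–150 → 31 bp
  151–178 → 28 bp
  179–212 → 34 bp
Sorted largest to smallest: 44, 36, 34, 31, 28, 23, 16 bp.

44, 36, 34, 31, 28, 23, 16 bp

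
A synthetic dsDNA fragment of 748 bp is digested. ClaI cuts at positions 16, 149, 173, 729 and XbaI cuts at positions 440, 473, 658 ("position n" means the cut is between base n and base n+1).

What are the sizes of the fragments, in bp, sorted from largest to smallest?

267, 185, 133, 71, 33, 24, 19, 16 bp

Combined cut positions (sorted): 16, 149, 173, 440, 473, 658, 729.
Linear molecule, 7 cuts → 8 fragments:
  16 − 0 = 16 bp
  149 − 16 = 133 bp
  173 − 149 = 24 bp
  440 − 173 = 267 bp
  473 − 440 = 33 bp
  658 − 473 = 185 bp
  729 − 658 = 71 bp
  748 − 729 = 19 bp
Sorted largest to smallest: 267, 185, 133, 71, 33, 24, 19, 16 bp.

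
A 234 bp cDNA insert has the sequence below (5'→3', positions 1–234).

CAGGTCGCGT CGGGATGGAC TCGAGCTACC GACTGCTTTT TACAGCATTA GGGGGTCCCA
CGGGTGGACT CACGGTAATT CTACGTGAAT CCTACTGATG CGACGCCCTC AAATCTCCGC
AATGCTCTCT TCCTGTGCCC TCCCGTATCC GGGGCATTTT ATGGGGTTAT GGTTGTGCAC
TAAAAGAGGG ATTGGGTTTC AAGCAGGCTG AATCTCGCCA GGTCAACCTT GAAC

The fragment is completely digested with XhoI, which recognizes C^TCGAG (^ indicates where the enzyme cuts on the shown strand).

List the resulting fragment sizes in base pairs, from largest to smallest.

214, 20 bp

The XhoI site (CTCGAG) starts at position 20.
XhoI cuts after the first base of each site, so after position 20.
Linear molecule, 1 cut → 2 fragments:
  1–20 → 20 bp
  21–234 → 214 bp
Sorted largest to smallest: 214, 20 bp.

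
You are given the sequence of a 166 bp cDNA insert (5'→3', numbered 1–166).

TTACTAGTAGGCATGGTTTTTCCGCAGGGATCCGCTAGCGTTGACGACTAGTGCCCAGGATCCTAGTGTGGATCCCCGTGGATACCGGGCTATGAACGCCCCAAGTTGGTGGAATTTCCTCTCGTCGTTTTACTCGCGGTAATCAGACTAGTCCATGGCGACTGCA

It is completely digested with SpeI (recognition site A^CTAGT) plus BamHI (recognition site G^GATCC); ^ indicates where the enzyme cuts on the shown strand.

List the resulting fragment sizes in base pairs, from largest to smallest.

77, 25, 19, 19, 12, 11, 3 bp

SpeI sites (ACTAGT) start at positions 3, 47, 147.
SpeI cuts after the first base of each site, so after positions 3, 47, 147.
BamHI sites (GGATCC) start at positions 28, 58, 70.
BamHI cuts after the first base of each site, so after positions 28, 58, 70.
Combined cut positions: 3, 28, 47, 58, 70, 147.
Linear molecule, 6 cuts → 7 fragments:
  1–3 → 3 bp
  4–28 → 25 bp
  29–47 → 19 bp
  48–58 → 11 bp
  59–70 → 12 bp
  71–147 → 77 bp
  148–166 → 19 bp
Sorted largest to smallest: 77, 25, 19, 19, 12, 11, 3 bp.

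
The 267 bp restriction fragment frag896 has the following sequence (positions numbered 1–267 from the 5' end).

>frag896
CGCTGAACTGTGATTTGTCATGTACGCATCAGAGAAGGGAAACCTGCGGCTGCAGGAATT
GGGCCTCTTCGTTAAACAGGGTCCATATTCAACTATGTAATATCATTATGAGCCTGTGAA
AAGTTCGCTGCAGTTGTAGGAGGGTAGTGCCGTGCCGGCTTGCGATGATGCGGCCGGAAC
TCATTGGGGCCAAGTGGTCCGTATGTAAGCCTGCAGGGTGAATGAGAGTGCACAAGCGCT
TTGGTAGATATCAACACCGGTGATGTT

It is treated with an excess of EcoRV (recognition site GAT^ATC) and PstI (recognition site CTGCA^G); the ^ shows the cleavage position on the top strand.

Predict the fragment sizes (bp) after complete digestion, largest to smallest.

The EcoRV site (GATATC) starts at position 247.
EcoRV cuts after base 3 of each site, so after position 249.
PstI sites (CTGCAG) start at positions 50, 128, 211.
PstI cuts after base 5 of each site (before the last base), so after positions 54, 132, 215.
Combined cut positions: 54, 132, 215, 249.
Linear molecule, 4 cuts → 5 fragments:
  1–54 → 54 bp
  55–132 → 78 bp
  133–215 → 83 bp
  216–249 → 34 bp
  250–267 → 18 bp
Sorted largest to smallest: 83, 78, 54, 34, 18 bp.

83, 78, 54, 34, 18 bp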